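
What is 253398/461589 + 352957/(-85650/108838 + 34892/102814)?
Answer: -151924742941805484037/192653539560563 ≈ -7.8859e+5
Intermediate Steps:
253398/461589 + 352957/(-85650/108838 + 34892/102814) = 253398*(1/461589) + 352957/(-85650*1/108838 + 34892*(1/102814)) = 84466/153863 + 352957/(-42825/54419 + 17446/51407) = 84466/153863 + 352957/(-1252110901/2797517533) = 84466/153863 + 352957*(-2797517533/1252110901) = 84466/153863 - 987403395895081/1252110901 = -151924742941805484037/192653539560563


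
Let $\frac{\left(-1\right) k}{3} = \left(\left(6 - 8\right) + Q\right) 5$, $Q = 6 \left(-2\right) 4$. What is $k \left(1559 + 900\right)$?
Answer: $1844250$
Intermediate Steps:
$Q = -48$ ($Q = \left(-12\right) 4 = -48$)
$k = 750$ ($k = - 3 \left(\left(6 - 8\right) - 48\right) 5 = - 3 \left(-2 - 48\right) 5 = - 3 \left(\left(-50\right) 5\right) = \left(-3\right) \left(-250\right) = 750$)
$k \left(1559 + 900\right) = 750 \left(1559 + 900\right) = 750 \cdot 2459 = 1844250$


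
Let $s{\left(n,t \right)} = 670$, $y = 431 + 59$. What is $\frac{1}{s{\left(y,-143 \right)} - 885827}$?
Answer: $- \frac{1}{885157} \approx -1.1297 \cdot 10^{-6}$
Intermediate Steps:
$y = 490$
$\frac{1}{s{\left(y,-143 \right)} - 885827} = \frac{1}{670 - 885827} = \frac{1}{-885157} = - \frac{1}{885157}$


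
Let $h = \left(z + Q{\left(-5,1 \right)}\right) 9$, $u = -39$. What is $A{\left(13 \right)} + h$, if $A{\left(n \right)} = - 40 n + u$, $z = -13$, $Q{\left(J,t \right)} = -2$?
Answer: $-694$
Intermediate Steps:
$A{\left(n \right)} = -39 - 40 n$ ($A{\left(n \right)} = - 40 n - 39 = -39 - 40 n$)
$h = -135$ ($h = \left(-13 - 2\right) 9 = \left(-15\right) 9 = -135$)
$A{\left(13 \right)} + h = \left(-39 - 520\right) - 135 = -559 - 135 = -694$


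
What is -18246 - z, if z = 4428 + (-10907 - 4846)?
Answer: -6921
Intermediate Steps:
z = -11325 (z = 4428 - 15753 = -11325)
-18246 - z = -18246 - 1*(-11325) = -18246 + 11325 = -6921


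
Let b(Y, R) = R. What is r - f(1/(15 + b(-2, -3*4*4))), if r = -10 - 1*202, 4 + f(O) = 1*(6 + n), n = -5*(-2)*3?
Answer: -244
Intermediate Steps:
n = 30 (n = 10*3 = 30)
f(O) = 32 (f(O) = -4 + 1*(6 + 30) = -4 + 1*36 = -4 + 36 = 32)
r = -212 (r = -10 - 202 = -212)
r - f(1/(15 + b(-2, -3*4*4))) = -212 - 1*32 = -212 - 32 = -244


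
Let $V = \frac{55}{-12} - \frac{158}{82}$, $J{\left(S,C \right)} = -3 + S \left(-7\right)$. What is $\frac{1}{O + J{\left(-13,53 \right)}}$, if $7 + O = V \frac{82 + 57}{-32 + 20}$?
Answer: $\frac{5904}{923441} \approx 0.0063935$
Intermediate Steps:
$J{\left(S,C \right)} = -3 - 7 S$
$V = - \frac{3203}{492}$ ($V = 55 \left(- \frac{1}{12}\right) - \frac{79}{41} = - \frac{55}{12} - \frac{79}{41} = - \frac{3203}{492} \approx -6.5102$)
$O = \frac{403889}{5904}$ ($O = -7 - \frac{3203 \frac{82 + 57}{-32 + 20}}{492} = -7 - \frac{3203 \frac{139}{-12}}{492} = -7 - \frac{3203 \cdot 139 \left(- \frac{1}{12}\right)}{492} = -7 - - \frac{445217}{5904} = -7 + \frac{445217}{5904} = \frac{403889}{5904} \approx 68.409$)
$\frac{1}{O + J{\left(-13,53 \right)}} = \frac{1}{\frac{403889}{5904} - -88} = \frac{1}{\frac{403889}{5904} + \left(-3 + 91\right)} = \frac{1}{\frac{403889}{5904} + 88} = \frac{1}{\frac{923441}{5904}} = \frac{5904}{923441}$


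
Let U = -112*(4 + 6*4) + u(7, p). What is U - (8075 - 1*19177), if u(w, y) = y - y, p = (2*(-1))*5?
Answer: 7966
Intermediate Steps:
p = -10 (p = -2*5 = -10)
u(w, y) = 0
U = -3136 (U = -112*(4 + 6*4) + 0 = -112*(4 + 24) + 0 = -112*28 + 0 = -3136 + 0 = -3136)
U - (8075 - 1*19177) = -3136 - (8075 - 1*19177) = -3136 - (8075 - 19177) = -3136 - 1*(-11102) = -3136 + 11102 = 7966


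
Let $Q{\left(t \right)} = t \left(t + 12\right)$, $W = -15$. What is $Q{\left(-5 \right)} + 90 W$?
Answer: $-1385$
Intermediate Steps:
$Q{\left(t \right)} = t \left(12 + t\right)$
$Q{\left(-5 \right)} + 90 W = - 5 \left(12 - 5\right) + 90 \left(-15\right) = \left(-5\right) 7 - 1350 = -35 - 1350 = -1385$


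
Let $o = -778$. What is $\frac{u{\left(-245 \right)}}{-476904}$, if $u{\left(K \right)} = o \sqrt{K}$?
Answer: $\frac{2723 i \sqrt{5}}{238452} \approx 0.025535 i$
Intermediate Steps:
$u{\left(K \right)} = - 778 \sqrt{K}$
$\frac{u{\left(-245 \right)}}{-476904} = \frac{\left(-778\right) \sqrt{-245}}{-476904} = - 778 \cdot 7 i \sqrt{5} \left(- \frac{1}{476904}\right) = - 5446 i \sqrt{5} \left(- \frac{1}{476904}\right) = \frac{2723 i \sqrt{5}}{238452}$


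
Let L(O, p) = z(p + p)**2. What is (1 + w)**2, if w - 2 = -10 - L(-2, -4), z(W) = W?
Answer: 5041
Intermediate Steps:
L(O, p) = 4*p**2 (L(O, p) = (p + p)**2 = (2*p)**2 = 4*p**2)
w = -72 (w = 2 + (-10 - 4*(-4)**2) = 2 + (-10 - 4*16) = 2 + (-10 - 1*64) = 2 + (-10 - 64) = 2 - 74 = -72)
(1 + w)**2 = (1 - 72)**2 = (-71)**2 = 5041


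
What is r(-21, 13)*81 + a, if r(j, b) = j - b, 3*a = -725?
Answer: -8987/3 ≈ -2995.7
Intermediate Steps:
a = -725/3 (a = (⅓)*(-725) = -725/3 ≈ -241.67)
r(-21, 13)*81 + a = (-21 - 1*13)*81 - 725/3 = (-21 - 13)*81 - 725/3 = -34*81 - 725/3 = -2754 - 725/3 = -8987/3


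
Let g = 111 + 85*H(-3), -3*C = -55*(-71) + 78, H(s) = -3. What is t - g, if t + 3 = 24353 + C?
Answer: 69499/3 ≈ 23166.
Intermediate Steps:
C = -3983/3 (C = -(-55*(-71) + 78)/3 = -(3905 + 78)/3 = -⅓*3983 = -3983/3 ≈ -1327.7)
g = -144 (g = 111 + 85*(-3) = 111 - 255 = -144)
t = 69067/3 (t = -3 + (24353 - 3983/3) = -3 + 69076/3 = 69067/3 ≈ 23022.)
t - g = 69067/3 - 1*(-144) = 69067/3 + 144 = 69499/3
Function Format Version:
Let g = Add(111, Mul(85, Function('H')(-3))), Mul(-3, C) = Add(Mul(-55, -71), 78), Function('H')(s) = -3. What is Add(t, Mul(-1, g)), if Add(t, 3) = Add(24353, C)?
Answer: Rational(69499, 3) ≈ 23166.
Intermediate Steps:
C = Rational(-3983, 3) (C = Mul(Rational(-1, 3), Add(Mul(-55, -71), 78)) = Mul(Rational(-1, 3), Add(3905, 78)) = Mul(Rational(-1, 3), 3983) = Rational(-3983, 3) ≈ -1327.7)
g = -144 (g = Add(111, Mul(85, -3)) = Add(111, -255) = -144)
t = Rational(69067, 3) (t = Add(-3, Add(24353, Rational(-3983, 3))) = Add(-3, Rational(69076, 3)) = Rational(69067, 3) ≈ 23022.)
Add(t, Mul(-1, g)) = Add(Rational(69067, 3), Mul(-1, -144)) = Add(Rational(69067, 3), 144) = Rational(69499, 3)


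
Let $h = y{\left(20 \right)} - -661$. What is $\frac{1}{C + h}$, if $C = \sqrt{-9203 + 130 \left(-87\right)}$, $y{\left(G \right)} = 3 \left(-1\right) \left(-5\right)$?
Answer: $\frac{676}{477489} - \frac{i \sqrt{20513}}{477489} \approx 0.0014157 - 0.00029995 i$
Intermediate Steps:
$y{\left(G \right)} = 15$ ($y{\left(G \right)} = \left(-3\right) \left(-5\right) = 15$)
$C = i \sqrt{20513}$ ($C = \sqrt{-9203 - 11310} = \sqrt{-20513} = i \sqrt{20513} \approx 143.22 i$)
$h = 676$ ($h = 15 - -661 = 15 + 661 = 676$)
$\frac{1}{C + h} = \frac{1}{i \sqrt{20513} + 676} = \frac{1}{676 + i \sqrt{20513}}$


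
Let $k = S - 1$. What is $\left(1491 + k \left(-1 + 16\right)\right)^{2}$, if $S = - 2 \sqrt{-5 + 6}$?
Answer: $2090916$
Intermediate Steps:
$S = -2$ ($S = - 2 \sqrt{1} = \left(-2\right) 1 = -2$)
$k = -3$ ($k = -2 - 1 = -3$)
$\left(1491 + k \left(-1 + 16\right)\right)^{2} = \left(1491 - 3 \left(-1 + 16\right)\right)^{2} = \left(1491 - 45\right)^{2} = 1446^{2} = 2090916$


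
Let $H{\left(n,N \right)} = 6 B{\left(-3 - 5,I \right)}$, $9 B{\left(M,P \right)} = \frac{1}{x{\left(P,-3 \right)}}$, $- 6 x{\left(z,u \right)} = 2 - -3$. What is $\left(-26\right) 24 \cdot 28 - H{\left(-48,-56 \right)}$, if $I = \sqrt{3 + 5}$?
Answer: $- \frac{87356}{5} \approx -17471.0$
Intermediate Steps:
$I = 2 \sqrt{2}$ ($I = \sqrt{8} = 2 \sqrt{2} \approx 2.8284$)
$x{\left(z,u \right)} = - \frac{5}{6}$ ($x{\left(z,u \right)} = - \frac{2 - -3}{6} = - \frac{2 + 3}{6} = \left(- \frac{1}{6}\right) 5 = - \frac{5}{6}$)
$B{\left(M,P \right)} = - \frac{2}{15}$ ($B{\left(M,P \right)} = \frac{1}{9 \left(- \frac{5}{6}\right)} = \frac{1}{9} \left(- \frac{6}{5}\right) = - \frac{2}{15}$)
$H{\left(n,N \right)} = - \frac{4}{5}$ ($H{\left(n,N \right)} = 6 \left(- \frac{2}{15}\right) = - \frac{4}{5}$)
$\left(-26\right) 24 \cdot 28 - H{\left(-48,-56 \right)} = \left(-26\right) 24 \cdot 28 - - \frac{4}{5} = \left(-624\right) 28 + \frac{4}{5} = -17472 + \frac{4}{5} = - \frac{87356}{5}$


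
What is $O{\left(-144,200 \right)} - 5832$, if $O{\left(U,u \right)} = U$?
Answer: $-5976$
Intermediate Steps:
$O{\left(-144,200 \right)} - 5832 = -144 - 5832 = -5976$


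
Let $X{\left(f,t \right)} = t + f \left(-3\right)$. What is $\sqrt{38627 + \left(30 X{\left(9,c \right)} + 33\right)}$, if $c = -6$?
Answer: $\sqrt{37670} \approx 194.09$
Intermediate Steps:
$X{\left(f,t \right)} = t - 3 f$
$\sqrt{38627 + \left(30 X{\left(9,c \right)} + 33\right)} = \sqrt{38627 + \left(30 \left(-6 - 27\right) + 33\right)} = \sqrt{38627 + \left(30 \left(-33\right) + 33\right)} = \sqrt{38627 + \left(-990 + 33\right)} = \sqrt{38627 - 957} = \sqrt{37670}$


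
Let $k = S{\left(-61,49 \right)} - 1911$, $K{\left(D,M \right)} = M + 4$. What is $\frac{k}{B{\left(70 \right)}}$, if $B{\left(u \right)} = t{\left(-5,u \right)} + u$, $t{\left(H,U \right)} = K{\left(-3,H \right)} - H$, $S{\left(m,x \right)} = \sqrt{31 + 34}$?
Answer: $- \frac{1911}{74} + \frac{\sqrt{65}}{74} \approx -25.715$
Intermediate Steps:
$S{\left(m,x \right)} = \sqrt{65}$
$K{\left(D,M \right)} = 4 + M$
$t{\left(H,U \right)} = 4$ ($t{\left(H,U \right)} = \left(4 + H\right) - H = 4$)
$B{\left(u \right)} = 4 + u$
$k = -1911 + \sqrt{65}$ ($k = \sqrt{65} - 1911 = -1911 + \sqrt{65} \approx -1902.9$)
$\frac{k}{B{\left(70 \right)}} = \frac{-1911 + \sqrt{65}}{4 + 70} = \frac{-1911 + \sqrt{65}}{74} = \left(-1911 + \sqrt{65}\right) \frac{1}{74} = - \frac{1911}{74} + \frac{\sqrt{65}}{74}$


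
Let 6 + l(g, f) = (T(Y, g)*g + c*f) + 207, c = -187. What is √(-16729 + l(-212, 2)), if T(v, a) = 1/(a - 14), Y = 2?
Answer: 2*I*√53952415/113 ≈ 130.0*I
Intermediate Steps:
T(v, a) = 1/(-14 + a)
l(g, f) = 201 - 187*f + g/(-14 + g) (l(g, f) = -6 + ((g/(-14 + g) - 187*f) + 207) = -6 + ((-187*f + g/(-14 + g)) + 207) = -6 + (207 - 187*f + g/(-14 + g)) = 201 - 187*f + g/(-14 + g))
√(-16729 + l(-212, 2)) = √(-16729 + (-212 + (-14 - 212)*(201 - 187*2))/(-14 - 212)) = √(-16729 + (-212 - 226*(201 - 374))/(-226)) = √(-16729 - (-212 - 226*(-173))/226) = √(-16729 - (-212 + 39098)/226) = √(-16729 - 1/226*38886) = √(-16729 - 19443/113) = √(-1909820/113) = 2*I*√53952415/113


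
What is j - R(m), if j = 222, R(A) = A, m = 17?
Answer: 205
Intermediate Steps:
j - R(m) = 222 - 1*17 = 222 - 17 = 205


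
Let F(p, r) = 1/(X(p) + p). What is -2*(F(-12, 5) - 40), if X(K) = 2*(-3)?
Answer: 721/9 ≈ 80.111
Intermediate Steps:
X(K) = -6
F(p, r) = 1/(-6 + p)
-2*(F(-12, 5) - 40) = -2*(1/(-6 - 12) - 40) = -2*(1/(-18) - 40) = -2*(-1/18 - 40) = -2*(-721/18) = 721/9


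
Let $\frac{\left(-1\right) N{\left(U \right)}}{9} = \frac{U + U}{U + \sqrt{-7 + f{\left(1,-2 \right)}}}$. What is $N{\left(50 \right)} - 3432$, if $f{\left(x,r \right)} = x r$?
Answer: $- \frac{8655888}{2509} + \frac{2700 i}{2509} \approx -3449.9 + 1.0761 i$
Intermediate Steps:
$f{\left(x,r \right)} = r x$
$N{\left(U \right)} = - \frac{18 U}{U + 3 i}$ ($N{\left(U \right)} = - 9 \frac{U + U}{U + \sqrt{-7 - 2}} = - 9 \frac{2 U}{U + \sqrt{-7 - 2}} = - 9 \frac{2 U}{U + \sqrt{-9}} = - 9 \frac{2 U}{U + 3 i} = - \frac{18 U}{U + 3 i}$)
$N{\left(50 \right)} - 3432 = \left(-18\right) 50 \frac{1}{50 + 3 i} - 3432 = \left(-18\right) 50 \frac{50 - 3 i}{2509} - 3432 = \left(- \frac{45000}{2509} + \frac{2700 i}{2509}\right) - 3432 = - \frac{8655888}{2509} + \frac{2700 i}{2509}$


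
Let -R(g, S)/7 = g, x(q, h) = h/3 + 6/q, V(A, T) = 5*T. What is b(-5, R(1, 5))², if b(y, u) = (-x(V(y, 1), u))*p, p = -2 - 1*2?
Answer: 4624/225 ≈ 20.551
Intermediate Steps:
x(q, h) = 6/q + h/3 (x(q, h) = h*(⅓) + 6/q = h/3 + 6/q = 6/q + h/3)
p = -4 (p = -2 - 2 = -4)
R(g, S) = -7*g
b(y, u) = 24/5 + 4*u/3 (b(y, u) = -(6/((5*1)) + u/3)*(-4) = -(6/5 + u/3)*(-4) = (-6/5 - u/3)*(-4) = 24/5 + 4*u/3)
b(-5, R(1, 5))² = (24/5 + 4*(-7*1)/3)² = (24/5 + (4/3)*(-7))² = (24/5 - 28/3)² = (-68/15)² = 4624/225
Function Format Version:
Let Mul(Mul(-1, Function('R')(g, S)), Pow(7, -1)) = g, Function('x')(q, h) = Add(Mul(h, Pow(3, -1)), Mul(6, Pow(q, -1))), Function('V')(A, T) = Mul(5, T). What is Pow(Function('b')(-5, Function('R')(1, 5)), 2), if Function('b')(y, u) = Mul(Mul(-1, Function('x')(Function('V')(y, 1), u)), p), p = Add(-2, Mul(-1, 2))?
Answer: Rational(4624, 225) ≈ 20.551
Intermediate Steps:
Function('x')(q, h) = Add(Mul(6, Pow(q, -1)), Mul(Rational(1, 3), h)) (Function('x')(q, h) = Add(Mul(h, Rational(1, 3)), Mul(6, Pow(q, -1))) = Add(Mul(Rational(1, 3), h), Mul(6, Pow(q, -1))) = Add(Mul(6, Pow(q, -1)), Mul(Rational(1, 3), h)))
p = -4 (p = Add(-2, -2) = -4)
Function('R')(g, S) = Mul(-7, g)
Function('b')(y, u) = Add(Rational(24, 5), Mul(Rational(4, 3), u)) (Function('b')(y, u) = Mul(Mul(-1, Add(Mul(6, Pow(Mul(5, 1), -1)), Mul(Rational(1, 3), u))), -4) = Mul(Mul(-1, Add(Mul(6, Pow(5, -1)), Mul(Rational(1, 3), u))), -4) = Mul(Mul(-1, Add(Mul(6, Rational(1, 5)), Mul(Rational(1, 3), u))), -4) = Mul(Mul(-1, Add(Rational(6, 5), Mul(Rational(1, 3), u))), -4) = Mul(Add(Rational(-6, 5), Mul(Rational(-1, 3), u)), -4) = Add(Rational(24, 5), Mul(Rational(4, 3), u)))
Pow(Function('b')(-5, Function('R')(1, 5)), 2) = Pow(Add(Rational(24, 5), Mul(Rational(4, 3), Mul(-7, 1))), 2) = Pow(Add(Rational(24, 5), Mul(Rational(4, 3), -7)), 2) = Pow(Add(Rational(24, 5), Rational(-28, 3)), 2) = Pow(Rational(-68, 15), 2) = Rational(4624, 225)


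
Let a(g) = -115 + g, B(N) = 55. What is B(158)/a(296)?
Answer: 55/181 ≈ 0.30387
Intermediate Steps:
B(158)/a(296) = 55/(-115 + 296) = 55/181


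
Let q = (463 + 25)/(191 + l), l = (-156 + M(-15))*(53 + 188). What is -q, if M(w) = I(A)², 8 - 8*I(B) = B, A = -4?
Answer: 1952/147451 ≈ 0.013238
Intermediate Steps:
I(B) = 1 - B/8
M(w) = 9/4 (M(w) = (1 - ⅛*(-4))² = (1 + ½)² = (3/2)² = 9/4)
l = -148215/4 (l = (-156 + 9/4)*(53 + 188) = -615/4*241 = -148215/4 ≈ -37054.)
q = -1952/147451 (q = (463 + 25)/(191 - 148215/4) = 488/(-147451/4) = 488*(-4/147451) = -1952/147451 ≈ -0.013238)
-q = -1*(-1952/147451) = 1952/147451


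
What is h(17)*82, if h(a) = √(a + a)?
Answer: 82*√34 ≈ 478.14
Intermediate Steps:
h(a) = √2*√a (h(a) = √(2*a) = √2*√a)
h(17)*82 = (√2*√17)*82 = √34*82 = 82*√34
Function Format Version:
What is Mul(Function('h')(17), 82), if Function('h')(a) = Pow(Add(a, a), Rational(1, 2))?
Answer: Mul(82, Pow(34, Rational(1, 2))) ≈ 478.14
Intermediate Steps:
Function('h')(a) = Mul(Pow(2, Rational(1, 2)), Pow(a, Rational(1, 2))) (Function('h')(a) = Pow(Mul(2, a), Rational(1, 2)) = Mul(Pow(2, Rational(1, 2)), Pow(a, Rational(1, 2))))
Mul(Function('h')(17), 82) = Mul(Mul(Pow(2, Rational(1, 2)), Pow(17, Rational(1, 2))), 82) = Mul(Pow(34, Rational(1, 2)), 82) = Mul(82, Pow(34, Rational(1, 2)))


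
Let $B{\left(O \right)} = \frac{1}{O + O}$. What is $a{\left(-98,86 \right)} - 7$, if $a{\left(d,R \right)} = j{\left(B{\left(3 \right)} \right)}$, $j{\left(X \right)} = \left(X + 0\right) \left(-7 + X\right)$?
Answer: $- \frac{293}{36} \approx -8.1389$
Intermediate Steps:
$B{\left(O \right)} = \frac{1}{2 O}$
$j{\left(X \right)} = X \left(-7 + X\right)$
$a{\left(d,R \right)} = - \frac{41}{36}$ ($a{\left(d,R \right)} = \frac{1}{2 \cdot 3} \left(-7 + \frac{1}{2 \cdot 3}\right) = \frac{1}{2} \cdot \frac{1}{3} \left(-7 + \frac{1}{2} \cdot \frac{1}{3}\right) = \frac{-7 + \frac{1}{6}}{6} = \frac{1}{6} \left(- \frac{41}{6}\right) = - \frac{41}{36}$)
$a{\left(-98,86 \right)} - 7 = - \frac{41}{36} - 7 = - \frac{293}{36}$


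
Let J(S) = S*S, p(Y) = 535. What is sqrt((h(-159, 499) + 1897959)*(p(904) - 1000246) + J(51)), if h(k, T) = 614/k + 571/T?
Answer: I*sqrt(1327130118355283156049)/26447 ≈ 1.3775e+6*I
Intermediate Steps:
h(k, T) = 571/T + 614/k
J(S) = S**2
sqrt((h(-159, 499) + 1897959)*(p(904) - 1000246) + J(51)) = sqrt(((571/499 + 614/(-159)) + 1897959)*(535 - 1000246) + 51**2) = sqrt(((571*(1/499) + 614*(-1/159)) + 1897959)*(-999711) + 2601) = sqrt(((571/499 - 614/159) + 1897959)*(-999711) + 2601) = sqrt((-215597/79341 + 1897959)*(-999711) + 2601) = sqrt((150585749422/79341)*(-999711) + 2601) = sqrt(-50180743380139014/26447 + 2601) = sqrt(-50180743311350367/26447) = I*sqrt(1327130118355283156049)/26447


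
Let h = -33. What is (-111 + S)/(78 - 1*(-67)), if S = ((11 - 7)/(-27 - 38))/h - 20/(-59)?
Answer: -14004469/18350475 ≈ -0.76317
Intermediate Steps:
S = 43136/126555 (S = ((11 - 7)/(-27 - 38))/(-33) - 20/(-59) = (4/(-65))*(-1/33) - 20*(-1/59) = (4*(-1/65))*(-1/33) + 20/59 = -4/65*(-1/33) + 20/59 = 4/2145 + 20/59 = 43136/126555 ≈ 0.34085)
(-111 + S)/(78 - 1*(-67)) = (-111 + 43136/126555)/(78 - 1*(-67)) = -14004469/126555/(78 + 67) = -14004469/126555/145 = (1/145)*(-14004469/126555) = -14004469/18350475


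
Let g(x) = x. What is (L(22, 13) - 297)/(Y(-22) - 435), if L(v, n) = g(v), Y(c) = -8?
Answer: 275/443 ≈ 0.62077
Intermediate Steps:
L(v, n) = v
(L(22, 13) - 297)/(Y(-22) - 435) = (22 - 297)/(-8 - 435) = -275/(-443) = -275*(-1/443) = 275/443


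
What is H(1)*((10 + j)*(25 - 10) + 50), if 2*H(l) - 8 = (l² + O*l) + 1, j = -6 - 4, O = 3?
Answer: 325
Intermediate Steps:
j = -10
H(l) = 9/2 + l²/2 + 3*l/2 (H(l) = 4 + ((l² + 3*l) + 1)/2 = 4 + (1 + l² + 3*l)/2 = 4 + (½ + l²/2 + 3*l/2) = 9/2 + l²/2 + 3*l/2)
H(1)*((10 + j)*(25 - 10) + 50) = (9/2 + (½)*1² + (3/2)*1)*((10 - 10)*(25 - 10) + 50) = (9/2 + (½)*1 + 3/2)*(0*15 + 50) = (9/2 + ½ + 3/2)*(0 + 50) = (13/2)*50 = 325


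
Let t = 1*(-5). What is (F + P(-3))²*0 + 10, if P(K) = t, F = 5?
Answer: 10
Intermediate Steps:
t = -5
P(K) = -5
(F + P(-3))²*0 + 10 = (5 - 5)²*0 + 10 = 0²*0 + 10 = 0*0 + 10 = 0 + 10 = 10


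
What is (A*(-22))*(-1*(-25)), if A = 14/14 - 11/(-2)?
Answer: -3575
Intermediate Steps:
A = 13/2 (A = 14*(1/14) - 11*(-½) = 1 + 11/2 = 13/2 ≈ 6.5000)
(A*(-22))*(-1*(-25)) = ((13/2)*(-22))*(-1*(-25)) = -143*25 = -3575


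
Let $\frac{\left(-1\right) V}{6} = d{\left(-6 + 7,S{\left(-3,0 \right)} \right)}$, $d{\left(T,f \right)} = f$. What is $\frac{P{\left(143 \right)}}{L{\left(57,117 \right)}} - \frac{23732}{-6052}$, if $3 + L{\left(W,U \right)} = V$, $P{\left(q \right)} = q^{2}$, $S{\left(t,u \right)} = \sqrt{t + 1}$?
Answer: $- \frac{1810538}{2403} + \frac{40898 i \sqrt{2}}{27} \approx -753.45 + 2142.2 i$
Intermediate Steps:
$S{\left(t,u \right)} = \sqrt{1 + t}$
$V = - 6 i \sqrt{2}$ ($V = - 6 \sqrt{1 - 3} = - 6 \sqrt{-2} = - 6 i \sqrt{2} \approx - 8.4853 i$)
$L{\left(W,U \right)} = -3 - 6 i \sqrt{2}$
$\frac{P{\left(143 \right)}}{L{\left(57,117 \right)}} - \frac{23732}{-6052} = \frac{143^{2}}{-3 - 6 i \sqrt{2}} - \frac{23732}{-6052} = \frac{20449}{-3 - 6 i \sqrt{2}} - - \frac{349}{89} = \frac{20449}{-3 - 6 i \sqrt{2}} + \frac{349}{89} = \frac{349}{89} + \frac{20449}{-3 - 6 i \sqrt{2}}$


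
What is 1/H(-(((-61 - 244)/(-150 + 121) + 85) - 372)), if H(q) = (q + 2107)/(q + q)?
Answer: 16036/69121 ≈ 0.23200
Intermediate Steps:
H(q) = (2107 + q)/(2*q) (H(q) = (2107 + q)/((2*q)) = (2107 + q)*(1/(2*q)) = (2107 + q)/(2*q))
1/H(-(((-61 - 244)/(-150 + 121) + 85) - 372)) = 1/((2107 - (((-61 - 244)/(-150 + 121) + 85) - 372))/(2*((-(((-61 - 244)/(-150 + 121) + 85) - 372))))) = 1/((2107 - ((-305/(-29) + 85) - 372))/(2*((-((-305/(-29) + 85) - 372))))) = 1/((2107 - ((-305*(-1/29) + 85) - 372))/(2*((-((-305*(-1/29) + 85) - 372))))) = 1/((2107 - ((305/29 + 85) - 372))/(2*((-((305/29 + 85) - 372))))) = 1/((2107 - (2770/29 - 372))/(2*((-(2770/29 - 372))))) = 1/((2107 - 1*(-8018/29))/(2*((-1*(-8018/29))))) = 1/((2107 + 8018/29)/(2*(8018/29))) = 1/((½)*(29/8018)*(69121/29)) = 1/(69121/16036) = 16036/69121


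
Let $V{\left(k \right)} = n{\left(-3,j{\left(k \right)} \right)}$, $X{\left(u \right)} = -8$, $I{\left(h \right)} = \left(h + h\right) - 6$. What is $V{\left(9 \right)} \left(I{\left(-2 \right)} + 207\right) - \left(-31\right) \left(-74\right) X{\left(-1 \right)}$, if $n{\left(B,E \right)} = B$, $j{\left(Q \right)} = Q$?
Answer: $17761$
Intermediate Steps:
$I{\left(h \right)} = -6 + 2 h$ ($I{\left(h \right)} = 2 h - 6 = -6 + 2 h$)
$V{\left(k \right)} = -3$
$V{\left(9 \right)} \left(I{\left(-2 \right)} + 207\right) - \left(-31\right) \left(-74\right) X{\left(-1 \right)} = - 3 \left(\left(-6 + 2 \left(-2\right)\right) + 207\right) - \left(-31\right) \left(-74\right) \left(-8\right) = - 3 \left(\left(-6 - 4\right) + 207\right) - 2294 \left(-8\right) = - 3 \left(-10 + 207\right) - -18352 = \left(-3\right) 197 + 18352 = -591 + 18352 = 17761$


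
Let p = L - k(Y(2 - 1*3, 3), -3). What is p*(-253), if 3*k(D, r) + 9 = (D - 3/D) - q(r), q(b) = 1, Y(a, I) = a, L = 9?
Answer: -8855/3 ≈ -2951.7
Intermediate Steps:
k(D, r) = -10/3 - 1/D + D/3 (k(D, r) = -3 + ((D - 3/D) - 1*1)/3 = -3 + ((D - 3/D) - 1)/3 = -3 + (-1 + D - 3/D)/3 = -3 + (-⅓ - 1/D + D/3) = -10/3 - 1/D + D/3)
p = 35/3 (p = 9 - (-3 + (2 - 1*3)*(-10 + (2 - 1*3)))/(3*(2 - 1*3)) = 9 - (-3 + (2 - 3)*(-10 + (2 - 3)))/(3*(2 - 3)) = 9 - (-3 - (-10 - 1))/(3*(-1)) = 9 - (-1)*(-3 - 1*(-11))/3 = 9 - (-1)*(-3 + 11)/3 = 9 - (-1)*8/3 = 9 - 1*(-8/3) = 9 + 8/3 = 35/3 ≈ 11.667)
p*(-253) = (35/3)*(-253) = -8855/3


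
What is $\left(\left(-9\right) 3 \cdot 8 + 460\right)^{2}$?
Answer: $59536$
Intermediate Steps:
$\left(\left(-9\right) 3 \cdot 8 + 460\right)^{2} = \left(\left(-27\right) 8 + 460\right)^{2} = \left(-216 + 460\right)^{2} = 244^{2} = 59536$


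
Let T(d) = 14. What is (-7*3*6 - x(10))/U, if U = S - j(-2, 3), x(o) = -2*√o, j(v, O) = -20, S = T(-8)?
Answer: -63/17 + √10/17 ≈ -3.5199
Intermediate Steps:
S = 14
U = 34 (U = 14 - 1*(-20) = 14 + 20 = 34)
(-7*3*6 - x(10))/U = (-7*3*6 - (-2)*√10)/34 = (-21*6 + 2*√10)*(1/34) = (-126 + 2*√10)*(1/34) = -63/17 + √10/17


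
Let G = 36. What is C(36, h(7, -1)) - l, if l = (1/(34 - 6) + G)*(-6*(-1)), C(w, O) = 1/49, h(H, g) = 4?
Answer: -21187/98 ≈ -216.19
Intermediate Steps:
C(w, O) = 1/49
l = 3027/14 (l = (1/(34 - 6) + 36)*(-6*(-1)) = (1/28 + 36)*6 = (1009/28)*6 = 3027/14 ≈ 216.21)
C(36, h(7, -1)) - l = 1/49 - 1*3027/14 = 1/49 - 3027/14 = -21187/98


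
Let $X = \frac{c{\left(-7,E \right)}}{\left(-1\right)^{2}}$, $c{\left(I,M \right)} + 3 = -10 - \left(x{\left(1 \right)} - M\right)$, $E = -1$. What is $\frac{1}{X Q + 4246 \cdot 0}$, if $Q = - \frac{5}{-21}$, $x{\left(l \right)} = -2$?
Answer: $- \frac{7}{20} \approx -0.35$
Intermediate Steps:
$Q = \frac{5}{21}$ ($Q = \left(-5\right) \left(- \frac{1}{21}\right) = \frac{5}{21} \approx 0.2381$)
$c{\left(I,M \right)} = -11 + M$ ($c{\left(I,M \right)} = -3 - \left(8 - M\right) = -3 + \left(-10 + \left(2 + M\right)\right) = -3 + \left(-8 + M\right) = -11 + M$)
$X = -12$ ($X = \frac{-11 - 1}{\left(-1\right)^{2}} = - \frac{12}{1} = \left(-12\right) 1 = -12$)
$\frac{1}{X Q + 4246 \cdot 0} = \frac{1}{\left(-12\right) \frac{5}{21} + 4246 \cdot 0} = \frac{1}{- \frac{20}{7} + 0} = \frac{1}{- \frac{20}{7}} = - \frac{7}{20}$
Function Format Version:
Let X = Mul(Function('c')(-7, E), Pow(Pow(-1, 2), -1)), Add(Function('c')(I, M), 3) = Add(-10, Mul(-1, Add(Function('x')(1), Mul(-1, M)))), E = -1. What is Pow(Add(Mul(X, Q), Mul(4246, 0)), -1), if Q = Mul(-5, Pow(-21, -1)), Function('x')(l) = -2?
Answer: Rational(-7, 20) ≈ -0.35000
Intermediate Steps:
Q = Rational(5, 21) (Q = Mul(-5, Rational(-1, 21)) = Rational(5, 21) ≈ 0.23810)
Function('c')(I, M) = Add(-11, M) (Function('c')(I, M) = Add(-3, Add(-10, Mul(-1, Add(-2, Mul(-1, M))))) = Add(-3, Add(-10, Add(2, M))) = Add(-3, Add(-8, M)) = Add(-11, M))
X = -12 (X = Mul(Add(-11, -1), Pow(Pow(-1, 2), -1)) = Mul(-12, Pow(1, -1)) = Mul(-12, 1) = -12)
Pow(Add(Mul(X, Q), Mul(4246, 0)), -1) = Pow(Add(Mul(-12, Rational(5, 21)), Mul(4246, 0)), -1) = Pow(Add(Rational(-20, 7), 0), -1) = Pow(Rational(-20, 7), -1) = Rational(-7, 20)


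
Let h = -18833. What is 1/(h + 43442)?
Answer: 1/24609 ≈ 4.0636e-5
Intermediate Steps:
1/(h + 43442) = 1/(-18833 + 43442) = 1/24609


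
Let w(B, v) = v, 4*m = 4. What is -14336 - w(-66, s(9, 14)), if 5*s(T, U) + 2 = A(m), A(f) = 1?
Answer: -71679/5 ≈ -14336.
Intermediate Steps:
m = 1 (m = (1/4)*4 = 1)
s(T, U) = -1/5 (s(T, U) = -2/5 + (1/5)*1 = -2/5 + 1/5 = -1/5)
-14336 - w(-66, s(9, 14)) = -14336 - 1*(-1/5) = -14336 + 1/5 = -71679/5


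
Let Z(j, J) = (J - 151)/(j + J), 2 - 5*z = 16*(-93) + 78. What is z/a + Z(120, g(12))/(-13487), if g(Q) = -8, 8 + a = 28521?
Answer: 2155555963/215350705360 ≈ 0.010010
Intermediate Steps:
a = 28513 (a = -8 + 28521 = 28513)
z = 1412/5 (z = ⅖ - (16*(-93) + 78)/5 = ⅖ - (-1488 + 78)/5 = ⅖ - ⅕*(-1410) = ⅖ + 282 = 1412/5 ≈ 282.40)
Z(j, J) = (-151 + J)/(J + j)
z/a + Z(120, g(12))/(-13487) = (1412/5)/28513 + ((-151 - 8)/(-8 + 120))/(-13487) = (1412/5)*(1/28513) + (-159/112)*(-1/13487) = 1412/142565 + ((1/112)*(-159))*(-1/13487) = 1412/142565 - 159/112*(-1/13487) = 1412/142565 + 159/1510544 = 2155555963/215350705360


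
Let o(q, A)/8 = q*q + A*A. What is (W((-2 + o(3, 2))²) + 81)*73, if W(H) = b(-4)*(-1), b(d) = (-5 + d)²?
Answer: 0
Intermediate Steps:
o(q, A) = 8*A² + 8*q² (o(q, A) = 8*(q*q + A*A) = 8*(q² + A²) = 8*(A² + q²) = 8*A² + 8*q²)
W(H) = -81 (W(H) = (-5 - 4)²*(-1) = (-9)²*(-1) = 81*(-1) = -81)
(W((-2 + o(3, 2))²) + 81)*73 = (-81 + 81)*73 = 0*73 = 0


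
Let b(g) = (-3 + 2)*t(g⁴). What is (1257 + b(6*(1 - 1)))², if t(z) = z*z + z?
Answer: 1580049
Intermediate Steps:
t(z) = z + z² (t(z) = z² + z = z + z²)
b(g) = -g⁴*(1 + g⁴) (b(g) = (-3 + 2)*(g⁴*(1 + g⁴)) = -g⁴*(1 + g⁴))
(1257 + b(6*(1 - 1)))² = (1257 + (-(6*(1 - 1))⁴ - (6*(1 - 1))⁸))² = (1257 + (-(6*0)⁴ - (6*0)⁸))² = (1257 + (-1*0⁴ - 1*0⁸))² = (1257 + (-1*0 - 1*0))² = (1257 + (0 + 0))² = (1257 + 0)² = 1257² = 1580049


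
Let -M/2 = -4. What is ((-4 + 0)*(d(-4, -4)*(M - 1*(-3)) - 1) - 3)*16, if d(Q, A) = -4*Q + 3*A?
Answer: -2800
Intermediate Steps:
M = 8 (M = -2*(-4) = 8)
((-4 + 0)*(d(-4, -4)*(M - 1*(-3)) - 1) - 3)*16 = ((-4 + 0)*((-4*(-4) + 3*(-4))*(8 - 1*(-3)) - 1) - 3)*16 = (-4*((16 - 12)*(8 + 3) - 1) - 3)*16 = (-4*(4*11 - 1) - 3)*16 = (-4*(44 - 1) - 3)*16 = (-4*43 - 3)*16 = (-172 - 3)*16 = -175*16 = -2800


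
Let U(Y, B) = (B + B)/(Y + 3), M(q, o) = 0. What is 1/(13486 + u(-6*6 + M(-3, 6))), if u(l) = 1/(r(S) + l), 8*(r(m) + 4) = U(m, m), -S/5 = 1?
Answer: 315/4248082 ≈ 7.4151e-5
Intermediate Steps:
U(Y, B) = 2*B/(3 + Y) (U(Y, B) = (2*B)/(3 + Y) = 2*B/(3 + Y))
S = -5 (S = -5*1 = -5)
r(m) = -4 + m/(4*(3 + m)) (r(m) = -4 + (2*m/(3 + m))/8 = -4 + m/(4*(3 + m)))
u(l) = 1/(-27/8 + l) (u(l) = 1/(3*(-16 - 5*(-5))/(4*(3 - 5)) + l) = 1/((3/4)*(-16 + 25)/(-2) + l) = 1/((3/4)*(-1/2)*9 + l) = 1/(-27/8 + l))
1/(13486 + u(-6*6 + M(-3, 6))) = 1/(13486 + 8/(-27 + 8*(-6*6 + 0))) = 1/(13486 + 8/(-27 + 8*(-36 + 0))) = 1/(13486 + 8/(-27 + 8*(-36))) = 1/(13486 + 8/(-27 - 288)) = 1/(13486 + 8/(-315)) = 1/(13486 + 8*(-1/315)) = 1/(13486 - 8/315) = 1/(4248082/315) = 315/4248082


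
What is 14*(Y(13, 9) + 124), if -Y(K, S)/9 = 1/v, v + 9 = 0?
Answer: 1750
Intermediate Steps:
v = -9 (v = -9 + 0 = -9)
Y(K, S) = 1 (Y(K, S) = -9/(-9) = -9*(-1/9) = 1)
14*(Y(13, 9) + 124) = 14*(1 + 124) = 14*125 = 1750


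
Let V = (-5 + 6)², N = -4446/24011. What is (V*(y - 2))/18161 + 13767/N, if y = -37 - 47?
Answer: -153930520967/2070354 ≈ -74350.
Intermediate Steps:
N = -342/1847 (N = -4446*1/24011 = -342/1847 ≈ -0.18517)
V = 1 (V = 1² = 1)
y = -84
(V*(y - 2))/18161 + 13767/N = (1*(-84 - 2))/18161 + 13767/(-342/1847) = (1*(-86))*(1/18161) + 13767*(-1847/342) = -86*1/18161 - 8475883/114 = -86/18161 - 8475883/114 = -153930520967/2070354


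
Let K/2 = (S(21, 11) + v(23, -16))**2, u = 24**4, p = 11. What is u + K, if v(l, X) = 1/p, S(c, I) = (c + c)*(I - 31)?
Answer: 210863138/121 ≈ 1.7427e+6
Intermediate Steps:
S(c, I) = 2*c*(-31 + I) (S(c, I) = (2*c)*(-31 + I) = 2*c*(-31 + I))
u = 331776
v(l, X) = 1/11
K = 170718242/121 (K = 2*(2*21*(-31 + 11) + 1/11)**2 = 2*(2*21*(-20) + 1/11)**2 = 2*(-840 + 1/11)**2 = 2*(-9239/11)**2 = 2*(85359121/121) = 170718242/121 ≈ 1.4109e+6)
u + K = 331776 + 170718242/121 = 210863138/121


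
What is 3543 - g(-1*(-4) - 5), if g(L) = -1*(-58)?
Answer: 3485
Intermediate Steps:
g(L) = 58
3543 - g(-1*(-4) - 5) = 3543 - 1*58 = 3543 - 58 = 3485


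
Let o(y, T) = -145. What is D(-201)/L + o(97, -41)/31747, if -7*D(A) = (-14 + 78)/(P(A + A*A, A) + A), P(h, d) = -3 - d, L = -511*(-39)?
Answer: -58651997/13286405223 ≈ -0.0044144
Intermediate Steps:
L = 19929
D(A) = 64/21 (D(A) = -(-14 + 78)/(7*((-3 - A) + A)) = -64/(7*(-3)) = -64*(-1)/(7*3) = -⅐*(-64/3) = 64/21)
D(-201)/L + o(97, -41)/31747 = (64/21)/19929 - 145/31747 = (64/21)*(1/19929) - 145*1/31747 = 64/418509 - 145/31747 = -58651997/13286405223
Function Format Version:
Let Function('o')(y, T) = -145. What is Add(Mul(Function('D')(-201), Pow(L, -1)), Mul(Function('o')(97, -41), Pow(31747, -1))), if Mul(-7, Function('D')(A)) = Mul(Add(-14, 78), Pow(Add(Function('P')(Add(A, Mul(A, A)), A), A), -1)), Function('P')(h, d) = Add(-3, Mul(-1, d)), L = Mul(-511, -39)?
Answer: Rational(-58651997, 13286405223) ≈ -0.0044144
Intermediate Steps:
L = 19929
Function('D')(A) = Rational(64, 21) (Function('D')(A) = Mul(Rational(-1, 7), Mul(Add(-14, 78), Pow(Add(Add(-3, Mul(-1, A)), A), -1))) = Mul(Rational(-1, 7), Mul(64, Pow(-3, -1))) = Mul(Rational(-1, 7), Mul(64, Rational(-1, 3))) = Mul(Rational(-1, 7), Rational(-64, 3)) = Rational(64, 21))
Add(Mul(Function('D')(-201), Pow(L, -1)), Mul(Function('o')(97, -41), Pow(31747, -1))) = Add(Mul(Rational(64, 21), Pow(19929, -1)), Mul(-145, Pow(31747, -1))) = Add(Mul(Rational(64, 21), Rational(1, 19929)), Mul(-145, Rational(1, 31747))) = Add(Rational(64, 418509), Rational(-145, 31747)) = Rational(-58651997, 13286405223)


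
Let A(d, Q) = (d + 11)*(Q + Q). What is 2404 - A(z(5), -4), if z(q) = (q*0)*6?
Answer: 2492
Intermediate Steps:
z(q) = 0 (z(q) = 0*6 = 0)
A(d, Q) = 2*Q*(11 + d) (A(d, Q) = (11 + d)*(2*Q) = 2*Q*(11 + d))
2404 - A(z(5), -4) = 2404 - 2*(-4)*(11 + 0) = 2404 - 2*(-4)*11 = 2404 - 1*(-88) = 2404 + 88 = 2492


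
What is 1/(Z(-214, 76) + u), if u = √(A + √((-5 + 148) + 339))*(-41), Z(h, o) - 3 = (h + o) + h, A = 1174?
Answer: -1/(349 + 41*√(1174 + √482)) ≈ -0.00056597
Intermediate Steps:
Z(h, o) = 3 + o + 2*h (Z(h, o) = 3 + ((h + o) + h) = 3 + (o + 2*h) = 3 + o + 2*h)
u = -41*√(1174 + √482) (u = √(1174 + √((-5 + 148) + 339))*(-41) = √(1174 + √(143 + 339))*(-41) = √(1174 + √482)*(-41) = -41*√(1174 + √482) ≈ -1417.9)
1/(Z(-214, 76) + u) = 1/((3 + 76 + 2*(-214)) - 41*√(1174 + √482)) = 1/((3 + 76 - 428) - 41*√(1174 + √482)) = 1/(-349 - 41*√(1174 + √482))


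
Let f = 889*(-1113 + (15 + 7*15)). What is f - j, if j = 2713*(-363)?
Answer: 102042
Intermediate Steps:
j = -984819
f = -882777 (f = 889*(-1113 + (15 + 105)) = 889*(-1113 + 120) = 889*(-993) = -882777)
f - j = -882777 - 1*(-984819) = -882777 + 984819 = 102042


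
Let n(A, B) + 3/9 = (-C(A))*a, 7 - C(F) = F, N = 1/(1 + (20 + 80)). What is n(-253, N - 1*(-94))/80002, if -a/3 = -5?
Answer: -11701/240006 ≈ -0.048753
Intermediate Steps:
a = 15 (a = -3*(-5) = 15)
N = 1/101 (N = 1/(1 + 100) = 1/101 ≈ 0.0099010)
C(F) = 7 - F
n(A, B) = -316/3 + 15*A (n(A, B) = -⅓ - (7 - A)*15 = -⅓ + (-7 + A)*15 = -⅓ + (-105 + 15*A) = -316/3 + 15*A)
n(-253, N - 1*(-94))/80002 = (-316/3 + 15*(-253))/80002 = (-316/3 - 3795)*(1/80002) = -11701/3*1/80002 = -11701/240006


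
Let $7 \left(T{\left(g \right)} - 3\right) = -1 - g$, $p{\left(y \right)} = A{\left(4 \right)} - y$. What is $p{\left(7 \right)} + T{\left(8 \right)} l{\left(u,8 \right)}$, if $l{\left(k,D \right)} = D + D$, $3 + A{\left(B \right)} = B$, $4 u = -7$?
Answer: $\frac{150}{7} \approx 21.429$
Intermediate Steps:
$u = - \frac{7}{4}$ ($u = \frac{1}{4} \left(-7\right) = - \frac{7}{4} \approx -1.75$)
$A{\left(B \right)} = -3 + B$
$p{\left(y \right)} = 1 - y$ ($p{\left(y \right)} = \left(-3 + 4\right) - y = 1 - y$)
$T{\left(g \right)} = \frac{20}{7} - \frac{g}{7}$ ($T{\left(g \right)} = 3 + \frac{-1 - g}{7} = 3 - \left(\frac{1}{7} + \frac{g}{7}\right) = \frac{20}{7} - \frac{g}{7}$)
$l{\left(k,D \right)} = 2 D$
$p{\left(7 \right)} + T{\left(8 \right)} l{\left(u,8 \right)} = \left(1 - 7\right) + \left(\frac{20}{7} - \frac{8}{7}\right) 2 \cdot 8 = \left(1 - 7\right) + \left(\frac{20}{7} - \frac{8}{7}\right) 16 = -6 + \frac{12}{7} \cdot 16 = -6 + \frac{192}{7} = \frac{150}{7}$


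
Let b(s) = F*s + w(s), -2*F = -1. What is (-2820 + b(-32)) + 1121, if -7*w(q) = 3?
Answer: -12008/7 ≈ -1715.4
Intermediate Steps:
F = ½ (F = -½*(-1) = ½ ≈ 0.50000)
w(q) = -3/7 (w(q) = -⅐*3 = -3/7)
b(s) = -3/7 + s/2 (b(s) = s/2 - 3/7 = -3/7 + s/2)
(-2820 + b(-32)) + 1121 = (-2820 + (-3/7 + (½)*(-32))) + 1121 = (-2820 + (-3/7 - 16)) + 1121 = (-2820 - 115/7) + 1121 = -19855/7 + 1121 = -12008/7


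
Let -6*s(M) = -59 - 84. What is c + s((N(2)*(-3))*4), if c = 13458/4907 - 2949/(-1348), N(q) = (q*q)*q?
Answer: 570782855/19843908 ≈ 28.764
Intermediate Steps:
N(q) = q³ (N(q) = q²*q = q³)
s(M) = 143/6 (s(M) = -(-59 - 84)/6 = -⅙*(-143) = 143/6)
c = 32612127/6614636 (c = 13458*(1/4907) - 2949*(-1/1348) = 13458/4907 + 2949/1348 = 32612127/6614636 ≈ 4.9303)
c + s((N(2)*(-3))*4) = 32612127/6614636 + 143/6 = 570782855/19843908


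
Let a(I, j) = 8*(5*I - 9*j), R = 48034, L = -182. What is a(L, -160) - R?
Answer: -43794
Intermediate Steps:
a(I, j) = -72*j + 40*I (a(I, j) = 8*(-9*j + 5*I) = -72*j + 40*I)
a(L, -160) - R = (-72*(-160) + 40*(-182)) - 1*48034 = (11520 - 7280) - 48034 = 4240 - 48034 = -43794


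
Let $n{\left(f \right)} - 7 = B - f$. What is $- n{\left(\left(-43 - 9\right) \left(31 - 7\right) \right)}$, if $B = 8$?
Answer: $-1263$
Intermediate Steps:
$n{\left(f \right)} = 15 - f$ ($n{\left(f \right)} = 7 - \left(-8 + f\right) = 15 - f$)
$- n{\left(\left(-43 - 9\right) \left(31 - 7\right) \right)} = - (15 - \left(-43 - 9\right) \left(31 - 7\right)) = - (15 - \left(-52\right) 24) = - (15 - -1248) = - (15 + 1248) = \left(-1\right) 1263 = -1263$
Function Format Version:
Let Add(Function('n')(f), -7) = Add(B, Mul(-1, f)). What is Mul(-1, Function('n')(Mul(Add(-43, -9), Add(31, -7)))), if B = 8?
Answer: -1263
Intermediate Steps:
Function('n')(f) = Add(15, Mul(-1, f)) (Function('n')(f) = Add(7, Add(8, Mul(-1, f))) = Add(15, Mul(-1, f)))
Mul(-1, Function('n')(Mul(Add(-43, -9), Add(31, -7)))) = Mul(-1, Add(15, Mul(-1, Mul(Add(-43, -9), Add(31, -7))))) = Mul(-1, Add(15, Mul(-1, Mul(-52, 24)))) = Mul(-1, Add(15, Mul(-1, -1248))) = Mul(-1, Add(15, 1248)) = Mul(-1, 1263) = -1263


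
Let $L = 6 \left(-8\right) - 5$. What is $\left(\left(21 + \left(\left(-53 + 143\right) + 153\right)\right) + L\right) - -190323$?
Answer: $190534$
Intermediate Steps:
$L = -53$ ($L = -48 - 5 = -53$)
$\left(\left(21 + \left(\left(-53 + 143\right) + 153\right)\right) + L\right) - -190323 = \left(\left(21 + \left(\left(-53 + 143\right) + 153\right)\right) - 53\right) - -190323 = \left(\left(21 + \left(90 + 153\right)\right) - 53\right) + 190323 = \left(\left(21 + 243\right) - 53\right) + 190323 = \left(264 - 53\right) + 190323 = 211 + 190323 = 190534$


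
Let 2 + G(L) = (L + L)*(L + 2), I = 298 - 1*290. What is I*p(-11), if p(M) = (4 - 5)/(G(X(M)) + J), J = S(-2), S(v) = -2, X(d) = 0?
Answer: 2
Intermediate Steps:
I = 8 (I = 298 - 290 = 8)
J = -2
G(L) = -2 + 2*L*(2 + L) (G(L) = -2 + (L + L)*(L + 2) = -2 + (2*L)*(2 + L) = -2 + 2*L*(2 + L))
p(M) = ¼ (p(M) = (4 - 5)/((-2 + 2*0² + 4*0) - 2) = -1/((-2 + 2*0 + 0) - 2) = -1/((-2 + 0 + 0) - 2) = -1/(-2 - 2) = -1/(-4) = -1*(-¼) = ¼)
I*p(-11) = 8*(¼) = 2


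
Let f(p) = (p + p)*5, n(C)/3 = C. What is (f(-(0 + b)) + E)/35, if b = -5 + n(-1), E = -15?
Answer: 13/7 ≈ 1.8571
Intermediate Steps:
n(C) = 3*C
b = -8 (b = -5 + 3*(-1) = -5 - 3 = -8)
f(p) = 10*p (f(p) = (2*p)*5 = 10*p)
(f(-(0 + b)) + E)/35 = (10*(-(0 - 8)) - 15)/35 = (10*(-1*(-8)) - 15)*(1/35) = (10*8 - 15)*(1/35) = (80 - 15)*(1/35) = 65*(1/35) = 13/7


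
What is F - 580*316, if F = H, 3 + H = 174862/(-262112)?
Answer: -24020424279/131056 ≈ -1.8328e+5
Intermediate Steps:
H = -480599/131056 (H = -3 + 174862/(-262112) = -3 + 174862*(-1/262112) = -3 - 87431/131056 = -480599/131056 ≈ -3.6671)
F = -480599/131056 ≈ -3.6671
F - 580*316 = -480599/131056 - 580*316 = -480599/131056 - 1*183280 = -480599/131056 - 183280 = -24020424279/131056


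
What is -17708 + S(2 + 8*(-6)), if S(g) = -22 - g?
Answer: -17684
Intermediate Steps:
-17708 + S(2 + 8*(-6)) = -17708 + (-22 - (2 + 8*(-6))) = -17708 + (-22 - (2 - 48)) = -17708 + (-22 - 1*(-46)) = -17708 + (-22 + 46) = -17708 + 24 = -17684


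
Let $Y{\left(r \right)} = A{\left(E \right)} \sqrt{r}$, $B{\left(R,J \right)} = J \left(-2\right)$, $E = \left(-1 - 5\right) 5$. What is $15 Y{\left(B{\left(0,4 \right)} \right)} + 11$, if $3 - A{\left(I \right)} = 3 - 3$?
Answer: $11 + 90 i \sqrt{2} \approx 11.0 + 127.28 i$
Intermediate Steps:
$E = -30$ ($E = \left(-6\right) 5 = -30$)
$B{\left(R,J \right)} = - 2 J$
$A{\left(I \right)} = 3$ ($A{\left(I \right)} = 3 - \left(3 - 3\right) = 3 - 0 = 3 + 0 = 3$)
$Y{\left(r \right)} = 3 \sqrt{r}$
$15 Y{\left(B{\left(0,4 \right)} \right)} + 11 = 15 \cdot 3 \sqrt{\left(-2\right) 4} + 11 = 15 \cdot 3 \sqrt{-8} + 11 = 15 \cdot 3 \cdot 2 i \sqrt{2} + 11 = 15 \cdot 6 i \sqrt{2} + 11 = 90 i \sqrt{2} + 11 = 11 + 90 i \sqrt{2}$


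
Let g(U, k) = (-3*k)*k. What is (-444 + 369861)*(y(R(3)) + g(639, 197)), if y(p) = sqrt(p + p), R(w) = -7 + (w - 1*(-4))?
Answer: -43010113059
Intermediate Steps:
g(U, k) = -3*k**2
R(w) = -3 + w (R(w) = -7 + (w + 4) = -7 + (4 + w) = -3 + w)
y(p) = sqrt(2)*sqrt(p) (y(p) = sqrt(2*p) = sqrt(2)*sqrt(p))
(-444 + 369861)*(y(R(3)) + g(639, 197)) = (-444 + 369861)*(sqrt(2)*sqrt(-3 + 3) - 3*197**2) = 369417*(sqrt(2)*sqrt(0) - 3*38809) = 369417*(sqrt(2)*0 - 116427) = 369417*(0 - 116427) = 369417*(-116427) = -43010113059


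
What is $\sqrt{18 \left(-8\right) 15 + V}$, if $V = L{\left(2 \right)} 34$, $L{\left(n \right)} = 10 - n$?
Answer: $4 i \sqrt{118} \approx 43.451 i$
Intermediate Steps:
$V = 272$ ($V = \left(10 - 2\right) 34 = 8 \cdot 34 = 272$)
$\sqrt{18 \left(-8\right) 15 + V} = \sqrt{18 \left(-8\right) 15 + 272} = \sqrt{\left(-144\right) 15 + 272} = \sqrt{-2160 + 272} = \sqrt{-1888} = 4 i \sqrt{118}$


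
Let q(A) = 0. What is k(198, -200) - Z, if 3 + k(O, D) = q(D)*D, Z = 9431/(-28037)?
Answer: -74680/28037 ≈ -2.6636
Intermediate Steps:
Z = -9431/28037 (Z = 9431*(-1/28037) = -9431/28037 ≈ -0.33638)
k(O, D) = -3 (k(O, D) = -3 + 0*D = -3 + 0 = -3)
k(198, -200) - Z = -3 - 1*(-9431/28037) = -3 + 9431/28037 = -74680/28037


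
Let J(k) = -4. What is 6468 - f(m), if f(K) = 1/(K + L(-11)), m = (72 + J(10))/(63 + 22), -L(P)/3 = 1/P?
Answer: 381557/59 ≈ 6467.1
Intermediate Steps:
L(P) = -3/P
m = ⅘ (m = (72 - 4)/(63 + 22) = 68/85 = 68*(1/85) = ⅘ ≈ 0.80000)
f(K) = 1/(3/11 + K) (f(K) = 1/(K - 3/(-11)) = 1/(K - 3*(-1/11)) = 1/(K + 3/11) = 1/(3/11 + K))
6468 - f(m) = 6468 - 11/(3 + 11*(⅘)) = 6468 - 11/(3 + 44/5) = 6468 - 11/59/5 = 6468 - 11*5/59 = 6468 - 1*55/59 = 6468 - 55/59 = 381557/59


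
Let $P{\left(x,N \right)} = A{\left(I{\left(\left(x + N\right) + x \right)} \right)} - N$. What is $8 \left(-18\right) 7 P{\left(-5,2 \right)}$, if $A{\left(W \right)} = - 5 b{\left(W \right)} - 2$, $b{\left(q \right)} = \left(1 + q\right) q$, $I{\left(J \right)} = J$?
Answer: $286272$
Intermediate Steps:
$b{\left(q \right)} = q \left(1 + q\right)$
$A{\left(W \right)} = -2 - 5 W \left(1 + W\right)$ ($A{\left(W \right)} = - 5 W \left(1 + W\right) - 2 = -2 - 5 W \left(1 + W\right)$)
$P{\left(x,N \right)} = -2 - N - 5 \left(N + 2 x\right) \left(1 + N + 2 x\right)$ ($P{\left(x,N \right)} = \left(-2 - 5 \left(\left(x + N\right) + x\right) \left(1 + \left(\left(x + N\right) + x\right)\right)\right) - N = \left(-2 - 5 \left(\left(N + x\right) + x\right) \left(1 + \left(\left(N + x\right) + x\right)\right)\right) - N = \left(-2 - 5 \left(N + 2 x\right) \left(1 + \left(N + 2 x\right)\right)\right) - N = \left(-2 - 5 \left(N + 2 x\right) \left(1 + N + 2 x\right)\right) - N = -2 - N - 5 \left(N + 2 x\right) \left(1 + N + 2 x\right)$)
$8 \left(-18\right) 7 P{\left(-5,2 \right)} = 8 \left(-18\right) 7 \left(-2 - 2 - 5 \left(2 + 2 \left(-5\right)\right) \left(1 + 2 + 2 \left(-5\right)\right)\right) = - 144 \cdot 7 \left(-2 - 2 - 5 \left(2 - 10\right) \left(1 + 2 - 10\right)\right) = - 144 \cdot 7 \left(-2 - 2 - \left(-40\right) \left(-7\right)\right) = - 144 \cdot 7 \left(-2 - 2 - 280\right) = - 144 \cdot 7 \left(-284\right) = \left(-144\right) \left(-1988\right) = 286272$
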